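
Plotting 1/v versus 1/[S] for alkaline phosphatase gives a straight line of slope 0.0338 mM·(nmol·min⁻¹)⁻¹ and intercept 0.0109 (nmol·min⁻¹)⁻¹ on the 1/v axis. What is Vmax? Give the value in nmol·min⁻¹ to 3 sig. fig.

91.7 nmol·min⁻¹

The y-intercept of a Lineweaver–Burk plot equals 1/Vmax, so Vmax = 1/0.0109 = 91.7 nmol·min⁻¹.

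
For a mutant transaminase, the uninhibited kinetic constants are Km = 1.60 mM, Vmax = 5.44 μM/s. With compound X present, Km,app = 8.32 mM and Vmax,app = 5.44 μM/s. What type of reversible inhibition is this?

Km increases (1.60 → 8.32 mM) while Vmax is unchanged — the hallmark of competitive inhibition.

competitive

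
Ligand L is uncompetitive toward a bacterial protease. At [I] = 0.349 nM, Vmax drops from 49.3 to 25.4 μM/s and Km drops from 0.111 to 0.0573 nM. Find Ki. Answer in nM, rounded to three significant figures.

0.371 nM

Uncompetitive: Vmax,app = Vmax/α (and Km,app = Km/α) with α = 1 + [I]/Ki.
α = Vmax/Vmax,app = 49.3/25.4 = 1.941.
Ki = [I]/(α − 1) = 0.349/0.9409 = 0.371 nM.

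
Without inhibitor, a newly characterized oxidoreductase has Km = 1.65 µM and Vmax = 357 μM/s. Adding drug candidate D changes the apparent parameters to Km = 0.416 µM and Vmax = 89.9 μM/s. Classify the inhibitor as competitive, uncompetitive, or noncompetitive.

uncompetitive

Both Km and Vmax decrease by the same factor (~3.97-fold) — characteristic of uncompetitive inhibition.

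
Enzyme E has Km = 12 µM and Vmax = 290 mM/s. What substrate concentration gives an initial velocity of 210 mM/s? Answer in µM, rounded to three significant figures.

The required fractional saturation is v/Vmax = 210/290 = 0.7241.
Then [S]/(Km+[S]) = 0.7241 ⇒ [S] = 12 × 0.7241/(1 − 0.7241) = 31.5 µM.

31.5 µM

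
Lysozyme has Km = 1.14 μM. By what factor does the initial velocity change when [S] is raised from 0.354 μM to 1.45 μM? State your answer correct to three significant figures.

Since Vmax cancels, v₂/v₁ = [S]₂(Km+[S]₁) / [S]₁(Km+[S]₂).
= 1.45×(1.14+0.354) / (0.354×(1.14+1.45)) = 2.166/0.9169 = 2.36.

2.36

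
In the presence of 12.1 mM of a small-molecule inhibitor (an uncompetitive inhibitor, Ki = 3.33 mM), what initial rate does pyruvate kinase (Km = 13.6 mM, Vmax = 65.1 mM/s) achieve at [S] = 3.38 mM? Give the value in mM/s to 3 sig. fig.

With α = 1 + [I]/Ki = 1 + 12.1/3.33 = 4.634, the uncompetitive rate law is v = (Vmax/α)·[S] / (Km/α + [S]).
v = (65.1/4.634)×3.38 / (13.6/4.634 + 3.38) = 47.49/6.315 = 7.52 mM/s.

7.52 mM/s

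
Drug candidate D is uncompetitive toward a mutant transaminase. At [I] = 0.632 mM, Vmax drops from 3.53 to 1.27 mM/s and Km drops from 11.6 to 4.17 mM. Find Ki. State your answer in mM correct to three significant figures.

0.355 mM

Uncompetitive: Vmax,app = Vmax/α (and Km,app = Km/α) with α = 1 + [I]/Ki.
α = Vmax/Vmax,app = 3.53/1.27 = 2.780.
Ki = [I]/(α − 1) = 0.632/1.780 = 0.355 mM.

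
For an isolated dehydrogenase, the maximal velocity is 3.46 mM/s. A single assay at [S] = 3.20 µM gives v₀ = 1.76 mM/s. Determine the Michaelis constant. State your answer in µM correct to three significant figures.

v/Vmax = 1.76/3.46 = 0.5087 = [S]/(Km+[S]).
So Km + [S] = [S]/0.5087 = 6.291 µM, giving Km = 6.291 − 3.20 = 3.09 µM.

3.09 µM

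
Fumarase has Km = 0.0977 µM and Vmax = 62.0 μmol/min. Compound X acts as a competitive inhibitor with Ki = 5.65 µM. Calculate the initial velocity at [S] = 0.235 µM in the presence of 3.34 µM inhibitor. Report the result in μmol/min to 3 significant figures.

37.3 μmol/min

With α = 1 + [I]/Ki = 1 + 3.34/5.65 = 1.591, the competitive rate law is v = Vmax[S] / (αKm + [S]).
v = 62.0×0.235 / (1.591×0.0977 + 0.235) = 14.57/0.3905 = 37.3 μmol/min.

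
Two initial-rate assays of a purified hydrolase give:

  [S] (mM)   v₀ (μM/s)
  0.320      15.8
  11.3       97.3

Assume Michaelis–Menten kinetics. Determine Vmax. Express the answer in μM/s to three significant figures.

115 μM/s

In reciprocal form, 1/v = (Km/Vmax)·(1/[S]) + 1/Vmax. The two points give (1/[S], 1/v) = (3.125, 0.06329) and (0.08850, 0.01028).
Slope = (0.06329 − 0.01028)/(3.125 − 0.08850) = 0.01746; intercept = 0.06329 − 0.01746×3.125 = 0.008732.
Vmax = 1/intercept = 115 μM/s; Km = slope × Vmax = 0.01746 × 115 = 2.00 mM.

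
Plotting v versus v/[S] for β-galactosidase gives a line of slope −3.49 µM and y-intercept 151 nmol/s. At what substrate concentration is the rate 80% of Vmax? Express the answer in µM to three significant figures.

14.0 µM

The Eadie–Hofstee slope gives Km = 3.49 µM (slope = −Km).
v/Vmax = [S]/(Km+[S]) = 0.8 ⇒ [S] = Km·0.8/(1−0.8) = 3.49 × 4.000 = 14.0 µM.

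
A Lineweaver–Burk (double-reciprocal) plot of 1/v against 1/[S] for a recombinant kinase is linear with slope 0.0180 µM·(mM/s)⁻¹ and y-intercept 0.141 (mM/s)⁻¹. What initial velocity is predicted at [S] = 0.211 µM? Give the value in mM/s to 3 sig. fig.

4.42 mM/s

The y-intercept is 1/Vmax, so Vmax = 1/0.141 = 7.09 mM/s.
The slope is Km/Vmax, so Km = 0.0180 × 7.09 = 0.128 µM.
Then v = 7.09 × 0.211/(0.128 + 0.211) = 4.42 mM/s.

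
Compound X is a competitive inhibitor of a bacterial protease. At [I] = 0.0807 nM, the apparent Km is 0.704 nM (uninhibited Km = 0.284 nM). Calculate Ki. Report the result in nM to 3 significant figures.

Competitive: Km,app = α·Km with α = 1 + [I]/Ki.
α = Km,app/Km = 0.704/0.284 = 2.479.
Ki = [I]/(α − 1) = 0.0807/1.479 = 0.0546 nM.

0.0546 nM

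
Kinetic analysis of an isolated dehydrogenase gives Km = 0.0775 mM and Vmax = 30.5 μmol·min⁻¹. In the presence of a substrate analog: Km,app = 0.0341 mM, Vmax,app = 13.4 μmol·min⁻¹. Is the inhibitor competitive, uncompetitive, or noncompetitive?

Both Km and Vmax decrease by the same factor (~2.27-fold) — characteristic of uncompetitive inhibition.

uncompetitive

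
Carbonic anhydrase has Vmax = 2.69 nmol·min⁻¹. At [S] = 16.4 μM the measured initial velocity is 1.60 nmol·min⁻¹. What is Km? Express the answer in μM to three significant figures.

11.2 μM

From v = Vmax[S]/(Km+[S]), Km = [S](Vmax − v)/v.
Km = 16.4 × (2.69 − 1.60) / 1.60 = 17.88/1.60 = 11.2 μM.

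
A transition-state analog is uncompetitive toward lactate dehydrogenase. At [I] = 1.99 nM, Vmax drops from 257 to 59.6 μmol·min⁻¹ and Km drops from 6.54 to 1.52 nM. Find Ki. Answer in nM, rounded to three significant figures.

0.601 nM

Uncompetitive: Vmax,app = Vmax/α (and Km,app = Km/α) with α = 1 + [I]/Ki.
α = Vmax/Vmax,app = 257/59.6 = 4.312.
Ki = [I]/(α − 1) = 1.99/3.312 = 0.601 nM.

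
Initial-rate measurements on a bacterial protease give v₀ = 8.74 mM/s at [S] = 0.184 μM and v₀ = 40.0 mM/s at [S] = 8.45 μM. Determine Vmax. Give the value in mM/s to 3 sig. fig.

43.5 mM/s

From v = Vmax[S]/(Km+[S]), each point gives Vmax = v(Km+[S])/[S].
Equating: 8.74(Km+0.184)/0.184 = 40.0(Km+8.45)/8.45.
47.50·Km + 8.74 = 4.734·Km + 40.0, so (47.50 − 4.734)·Km = 40.0 − 8.74.
Km = 31.26/42.77 = 0.731 μM; then Vmax = 8.74(0.731+0.184)/0.184 = 43.5 mM/s.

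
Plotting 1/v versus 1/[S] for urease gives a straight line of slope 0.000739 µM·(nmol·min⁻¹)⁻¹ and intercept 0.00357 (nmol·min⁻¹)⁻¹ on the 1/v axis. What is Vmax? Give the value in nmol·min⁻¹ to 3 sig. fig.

280 nmol·min⁻¹

The y-intercept of a Lineweaver–Burk plot equals 1/Vmax, so Vmax = 1/0.00357 = 280 nmol·min⁻¹.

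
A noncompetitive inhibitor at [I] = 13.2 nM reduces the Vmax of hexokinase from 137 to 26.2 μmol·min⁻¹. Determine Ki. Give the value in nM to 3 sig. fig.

3.12 nM

Noncompetitive: Vmax,app = Vmax/α with α = 1 + [I]/Ki.
α = Vmax/Vmax,app = 137/26.2 = 5.229.
Ki = [I]/(α − 1) = 13.2/4.229 = 3.12 nM.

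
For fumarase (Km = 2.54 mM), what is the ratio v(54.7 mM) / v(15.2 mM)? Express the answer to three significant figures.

The fractional saturations are [S]/(Km+[S]) = 15.2/17.74 = 0.8568 and 54.7/57.24 = 0.9556.
v₂/v₁ is just their ratio: 0.9556/0.8568 = 1.12.

1.12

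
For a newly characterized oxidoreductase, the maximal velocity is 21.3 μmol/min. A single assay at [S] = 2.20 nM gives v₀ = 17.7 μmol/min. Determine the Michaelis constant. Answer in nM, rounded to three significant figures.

0.447 nM

v/Vmax = 17.7/21.3 = 0.8310 = [S]/(Km+[S]).
So Km + [S] = [S]/0.8310 = 2.647 nM, giving Km = 2.647 − 2.20 = 0.447 nM.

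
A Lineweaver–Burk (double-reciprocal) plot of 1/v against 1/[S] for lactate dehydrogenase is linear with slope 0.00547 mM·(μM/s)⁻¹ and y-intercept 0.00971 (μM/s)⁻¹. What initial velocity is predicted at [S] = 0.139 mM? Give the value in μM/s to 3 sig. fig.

The y-intercept is 1/Vmax, so Vmax = 1/0.00971 = 103 μM/s.
The slope is Km/Vmax, so Km = 0.00547 × 103 = 0.563 mM.
Then v = 103 × 0.139/(0.563 + 0.139) = 20.4 μM/s.

20.4 μM/s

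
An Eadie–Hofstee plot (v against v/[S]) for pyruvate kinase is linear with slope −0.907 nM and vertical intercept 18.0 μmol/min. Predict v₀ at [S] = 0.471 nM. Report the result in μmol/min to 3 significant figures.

6.15 μmol/min

In the Eadie–Hofstee form v = Vmax − Km·(v/[S]), the slope is −Km and the intercept is Vmax, so Km = 0.907 nM and Vmax = 18.0 μmol/min.
v = 18.0 × 0.471/(0.907 + 0.471) = 6.15 μmol/min.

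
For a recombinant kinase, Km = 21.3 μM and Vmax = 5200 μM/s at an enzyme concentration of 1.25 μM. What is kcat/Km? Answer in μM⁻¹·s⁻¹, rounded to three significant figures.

kcat = Vmax/[E]total = 5200/1.25 = 4160 s⁻¹.
kcat/Km = 4160/21.3 = 195 μM⁻¹·s⁻¹.

195 μM⁻¹·s⁻¹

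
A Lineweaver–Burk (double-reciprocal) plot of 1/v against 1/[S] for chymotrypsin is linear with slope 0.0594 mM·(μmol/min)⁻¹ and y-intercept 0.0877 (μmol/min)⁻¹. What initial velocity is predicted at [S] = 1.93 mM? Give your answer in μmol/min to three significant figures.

The y-intercept is 1/Vmax, so Vmax = 1/0.0877 = 11.4 μmol/min.
The slope is Km/Vmax, so Km = 0.0594 × 11.4 = 0.677 mM.
Then v = 11.4 × 1.93/(0.677 + 1.93) = 8.44 μmol/min.

8.44 μmol/min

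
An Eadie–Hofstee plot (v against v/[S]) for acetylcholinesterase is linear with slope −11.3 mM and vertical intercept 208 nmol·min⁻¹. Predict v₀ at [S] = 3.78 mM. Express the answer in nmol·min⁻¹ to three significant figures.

52.1 nmol·min⁻¹

In the Eadie–Hofstee form v = Vmax − Km·(v/[S]), the slope is −Km and the intercept is Vmax, so Km = 11.3 mM and Vmax = 208 nmol·min⁻¹.
v = 208 × 3.78/(11.3 + 3.78) = 52.1 nmol·min⁻¹.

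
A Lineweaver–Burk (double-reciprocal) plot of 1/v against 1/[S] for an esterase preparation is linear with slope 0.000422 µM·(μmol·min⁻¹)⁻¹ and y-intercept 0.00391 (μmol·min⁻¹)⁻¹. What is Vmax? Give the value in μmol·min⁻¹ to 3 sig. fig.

256 μmol·min⁻¹

The y-intercept of a Lineweaver–Burk plot equals 1/Vmax, so Vmax = 1/0.00391 = 256 μmol·min⁻¹.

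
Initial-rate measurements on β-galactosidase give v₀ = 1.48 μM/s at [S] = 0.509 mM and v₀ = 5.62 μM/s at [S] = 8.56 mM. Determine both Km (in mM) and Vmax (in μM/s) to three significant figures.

In reciprocal form, 1/v = (Km/Vmax)·(1/[S]) + 1/Vmax. The two points give (1/[S], 1/v) = (1.965, 0.6757) and (0.1168, 0.1779).
Slope = (0.6757 − 0.1779)/(1.965 − 0.1168) = 0.2694; intercept = 0.6757 − 0.2694×1.965 = 0.1465.
Vmax = 1/intercept = 6.83 μM/s; Km = slope × Vmax = 0.2694 × 6.83 = 1.84 mM.

Km = 1.84 mM; Vmax = 6.83 μM/s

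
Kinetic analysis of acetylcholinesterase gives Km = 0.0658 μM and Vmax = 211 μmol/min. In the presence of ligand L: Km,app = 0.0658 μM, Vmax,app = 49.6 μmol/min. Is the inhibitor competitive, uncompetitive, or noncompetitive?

noncompetitive

Vmax decreases (211 → 49.6 μmol/min) while Km is unchanged — pure noncompetitive inhibition.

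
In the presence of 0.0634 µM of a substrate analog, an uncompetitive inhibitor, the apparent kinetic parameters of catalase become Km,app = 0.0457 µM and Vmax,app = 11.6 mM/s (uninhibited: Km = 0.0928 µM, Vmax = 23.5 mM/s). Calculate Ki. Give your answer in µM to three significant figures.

0.0618 µM

Uncompetitive: Vmax,app = Vmax/α (and Km,app = Km/α) with α = 1 + [I]/Ki.
α = Vmax/Vmax,app = 23.5/11.6 = 2.026.
Since α = 1 + [I]/Ki, [I]/Ki = 2.026 − 1 = 1.026 and Ki = 0.0634/1.026 = 0.0618 µM.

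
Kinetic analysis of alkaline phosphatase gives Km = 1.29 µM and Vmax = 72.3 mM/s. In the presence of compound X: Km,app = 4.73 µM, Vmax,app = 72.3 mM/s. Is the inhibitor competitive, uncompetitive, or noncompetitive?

Km increases (1.29 → 4.73 µM) while Vmax is unchanged — the hallmark of competitive inhibition.

competitive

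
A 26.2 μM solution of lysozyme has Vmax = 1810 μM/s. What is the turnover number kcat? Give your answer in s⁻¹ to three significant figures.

69.1 s⁻¹

kcat = Vmax/[E]total = 1810 μM/s / 26.2 μM = 69.1 s⁻¹.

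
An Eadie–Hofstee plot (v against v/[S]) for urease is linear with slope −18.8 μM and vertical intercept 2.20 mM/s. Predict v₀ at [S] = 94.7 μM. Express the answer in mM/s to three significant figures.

1.84 mM/s

In the Eadie–Hofstee form v = Vmax − Km·(v/[S]), the slope is −Km and the intercept is Vmax, so Km = 18.8 μM and Vmax = 2.20 mM/s.
v = 2.20 × 94.7/(18.8 + 94.7) = 1.84 mM/s.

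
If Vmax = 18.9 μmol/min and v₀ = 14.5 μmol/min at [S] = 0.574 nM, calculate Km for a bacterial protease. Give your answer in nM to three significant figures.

0.174 nM

From v = Vmax[S]/(Km+[S]), Km = [S](Vmax − v)/v.
Km = 0.574 × (18.9 − 14.5) / 14.5 = 2.526/14.5 = 0.174 nM.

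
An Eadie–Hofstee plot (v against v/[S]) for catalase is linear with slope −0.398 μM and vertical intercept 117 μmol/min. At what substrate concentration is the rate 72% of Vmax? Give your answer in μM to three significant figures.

1.02 μM

The Eadie–Hofstee slope gives Km = 0.398 μM (slope = −Km).
v/Vmax = [S]/(Km+[S]) = 0.72 ⇒ [S] = Km·0.72/(1−0.72) = 0.398 × 2.571 = 1.02 μM.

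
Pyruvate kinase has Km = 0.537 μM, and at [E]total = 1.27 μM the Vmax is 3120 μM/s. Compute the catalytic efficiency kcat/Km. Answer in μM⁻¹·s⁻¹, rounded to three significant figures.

kcat = Vmax/[E]total = 3120/1.27 = 2460 s⁻¹.
kcat/Km = 2460/0.537 = 4570 μM⁻¹·s⁻¹.

4570 μM⁻¹·s⁻¹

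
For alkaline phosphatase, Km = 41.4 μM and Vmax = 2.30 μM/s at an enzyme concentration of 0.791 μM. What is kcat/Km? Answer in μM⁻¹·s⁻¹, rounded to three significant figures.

kcat = Vmax/[E]total = 2.30/0.791 = 2.91 s⁻¹.
kcat/Km = 2.91/41.4 = 0.0702 μM⁻¹·s⁻¹.

0.0702 μM⁻¹·s⁻¹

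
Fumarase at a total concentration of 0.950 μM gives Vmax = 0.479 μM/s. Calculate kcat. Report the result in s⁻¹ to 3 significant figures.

0.504 s⁻¹

kcat = Vmax/[E]total = 0.479 μM/s / 0.950 μM = 0.504 s⁻¹.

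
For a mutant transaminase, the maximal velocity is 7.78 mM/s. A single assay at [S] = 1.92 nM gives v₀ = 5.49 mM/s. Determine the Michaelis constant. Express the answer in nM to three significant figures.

From v = Vmax[S]/(Km+[S]), Km = [S](Vmax − v)/v.
Km = 1.92 × (7.78 − 5.49) / 5.49 = 4.397/5.49 = 0.801 nM.

0.801 nM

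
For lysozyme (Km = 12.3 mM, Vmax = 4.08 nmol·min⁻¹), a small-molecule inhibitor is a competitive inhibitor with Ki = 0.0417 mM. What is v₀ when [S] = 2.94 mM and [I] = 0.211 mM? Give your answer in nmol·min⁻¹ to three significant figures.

0.155 nmol·min⁻¹

With α = 1 + [I]/Ki = 1 + 0.211/0.0417 = 6.060, the competitive rate law is v = Vmax[S] / (αKm + [S]).
v = 4.08×2.94 / (6.060×12.3 + 2.94) = 12.00/77.48 = 0.155 nmol·min⁻¹.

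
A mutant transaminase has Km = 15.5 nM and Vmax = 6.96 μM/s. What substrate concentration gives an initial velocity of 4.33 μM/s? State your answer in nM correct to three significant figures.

The required fractional saturation is v/Vmax = 4.33/6.96 = 0.6221.
Then [S]/(Km+[S]) = 0.6221 ⇒ [S] = 15.5 × 0.6221/(1 − 0.6221) = 25.5 nM.

25.5 nM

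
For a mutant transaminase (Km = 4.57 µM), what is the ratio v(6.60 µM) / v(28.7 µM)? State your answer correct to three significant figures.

0.685

Since Vmax cancels, v₂/v₁ = [S]₂(Km+[S]₁) / [S]₁(Km+[S]₂).
= 6.60×(4.57+28.7) / (28.7×(4.57+6.60)) = 219.6/320.6 = 0.685.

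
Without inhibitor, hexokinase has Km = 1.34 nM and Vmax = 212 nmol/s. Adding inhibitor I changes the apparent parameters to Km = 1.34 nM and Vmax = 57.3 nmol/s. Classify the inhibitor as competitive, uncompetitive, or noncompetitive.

noncompetitive

Vmax decreases (212 → 57.3 nmol/s) while Km is unchanged — pure noncompetitive inhibition.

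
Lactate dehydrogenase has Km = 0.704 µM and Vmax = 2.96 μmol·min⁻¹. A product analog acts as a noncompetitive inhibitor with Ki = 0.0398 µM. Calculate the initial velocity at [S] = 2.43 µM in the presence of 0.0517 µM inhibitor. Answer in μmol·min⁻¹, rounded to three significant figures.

0.998 μmol·min⁻¹

α = 1 + [I]/Ki = 1 + 0.0517/0.0398 = 2.299.
For a noncompetitive inhibitor, Vmax is reduced to Vmax/α while Km is unchanged: Km,app = 0.704 µM, Vmax,app = 1.29 μmol·min⁻¹.
v = Vmax,app·[S]/(Km,app + [S]) = 1.29 × 2.43/(0.704 + 2.43) = 0.998 μmol·min⁻¹.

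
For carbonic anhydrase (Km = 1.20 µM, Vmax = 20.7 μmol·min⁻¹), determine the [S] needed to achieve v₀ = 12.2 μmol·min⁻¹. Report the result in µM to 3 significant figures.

Rearranging v = Vmax[S]/(Km+[S]) gives [S] = Km·v/(Vmax − v).
[S] = 1.20 × 12.2 / (20.7 − 12.2) = 14.64/8.500 = 1.72 µM.

1.72 µM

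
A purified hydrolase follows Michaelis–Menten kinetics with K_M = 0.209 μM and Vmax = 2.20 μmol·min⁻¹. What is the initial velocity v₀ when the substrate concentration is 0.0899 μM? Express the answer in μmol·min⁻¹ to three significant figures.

0.662 μmol·min⁻¹

[S]/(Km+[S]) = 0.0899/0.2989 = 0.3008, the fractional saturation.
v = 0.3008 × Vmax = 0.3008 × 2.20 = 0.662 μmol·min⁻¹.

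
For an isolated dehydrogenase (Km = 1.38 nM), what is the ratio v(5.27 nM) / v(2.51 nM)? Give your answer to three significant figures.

1.23

The fractional saturations are [S]/(Km+[S]) = 2.51/3.890 = 0.6452 and 5.27/6.650 = 0.7925.
v₂/v₁ is just their ratio: 0.7925/0.6452 = 1.23.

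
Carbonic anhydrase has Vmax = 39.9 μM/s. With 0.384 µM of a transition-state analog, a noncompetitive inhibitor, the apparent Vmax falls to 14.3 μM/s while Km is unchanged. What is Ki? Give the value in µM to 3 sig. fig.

Noncompetitive: Vmax,app = Vmax/α with α = 1 + [I]/Ki.
α = Vmax/Vmax,app = 39.9/14.3 = 2.790.
Since α = 1 + [I]/Ki, [I]/Ki = 2.790 − 1 = 1.790 and Ki = 0.384/1.790 = 0.215 µM.

0.215 µM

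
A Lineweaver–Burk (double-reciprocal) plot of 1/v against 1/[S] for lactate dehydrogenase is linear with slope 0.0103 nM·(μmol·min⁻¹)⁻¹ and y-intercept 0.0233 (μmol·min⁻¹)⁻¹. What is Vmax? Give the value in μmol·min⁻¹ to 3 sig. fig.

The y-intercept of a Lineweaver–Burk plot equals 1/Vmax, so Vmax = 1/0.0233 = 42.9 μmol·min⁻¹.

42.9 μmol·min⁻¹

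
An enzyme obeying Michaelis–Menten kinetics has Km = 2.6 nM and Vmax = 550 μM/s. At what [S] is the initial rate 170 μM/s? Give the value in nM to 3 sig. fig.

The required fractional saturation is v/Vmax = 170/550 = 0.3091.
Then [S]/(Km+[S]) = 0.3091 ⇒ [S] = 2.6 × 0.3091/(1 − 0.3091) = 1.16 nM.

1.16 nM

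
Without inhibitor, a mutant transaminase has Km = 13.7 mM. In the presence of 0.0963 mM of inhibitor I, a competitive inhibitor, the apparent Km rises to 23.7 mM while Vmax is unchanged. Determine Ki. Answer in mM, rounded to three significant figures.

0.132 mM

Competitive: Km,app = α·Km with α = 1 + [I]/Ki.
α = Km,app/Km = 23.7/13.7 = 1.730.
Ki = [I]/(α − 1) = 0.0963/0.7299 = 0.132 mM.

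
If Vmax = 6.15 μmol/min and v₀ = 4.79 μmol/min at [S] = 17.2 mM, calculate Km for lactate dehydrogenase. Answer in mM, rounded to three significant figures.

4.88 mM

From v = Vmax[S]/(Km+[S]), Km = [S](Vmax − v)/v.
Km = 17.2 × (6.15 − 4.79) / 4.79 = 23.39/4.79 = 4.88 mM.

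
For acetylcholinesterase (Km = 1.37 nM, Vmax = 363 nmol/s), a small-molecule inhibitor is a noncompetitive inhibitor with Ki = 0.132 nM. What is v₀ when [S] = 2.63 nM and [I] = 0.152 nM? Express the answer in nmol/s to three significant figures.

111 nmol/s

α = 1 + [I]/Ki = 1 + 0.152/0.132 = 2.152.
For a noncompetitive inhibitor, Vmax is reduced to Vmax/α while Km is unchanged: Km,app = 1.37 nM, Vmax,app = 169 nmol/s.
v = Vmax,app·[S]/(Km,app + [S]) = 169 × 2.63/(1.37 + 2.63) = 111 nmol/s.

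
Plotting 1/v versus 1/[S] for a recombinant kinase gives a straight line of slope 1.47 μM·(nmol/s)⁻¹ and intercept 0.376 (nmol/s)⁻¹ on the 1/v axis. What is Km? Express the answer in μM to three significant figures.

3.91 μM

y-intercept = 1/Vmax ⇒ Vmax = 2.66 nmol/s; slope = Km/Vmax ⇒ Km = slope × Vmax.
Km = 1.47 × 2.66 = 3.91 μM.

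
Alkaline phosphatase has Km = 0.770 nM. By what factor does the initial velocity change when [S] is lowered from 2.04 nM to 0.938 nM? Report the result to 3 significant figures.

Since Vmax cancels, v₂/v₁ = [S]₂(Km+[S]₁) / [S]₁(Km+[S]₂).
= 0.938×(0.770+2.04) / (2.04×(0.770+0.938)) = 2.636/3.484 = 0.756.

0.756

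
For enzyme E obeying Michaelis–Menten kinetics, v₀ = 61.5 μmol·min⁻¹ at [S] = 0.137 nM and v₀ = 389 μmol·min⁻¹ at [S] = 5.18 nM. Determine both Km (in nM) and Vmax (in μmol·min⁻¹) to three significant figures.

Km = 0.876 nM; Vmax = 455 μmol·min⁻¹

In reciprocal form, 1/v = (Km/Vmax)·(1/[S]) + 1/Vmax. The two points give (1/[S], 1/v) = (7.299, 0.01626) and (0.1931, 0.002571).
Slope = (0.01626 − 0.002571)/(7.299 − 0.1931) = 0.001926; intercept = 0.01626 − 0.001926×7.299 = 0.002199.
Vmax = 1/intercept = 455 μmol·min⁻¹; Km = slope × Vmax = 0.001926 × 455 = 0.876 nM.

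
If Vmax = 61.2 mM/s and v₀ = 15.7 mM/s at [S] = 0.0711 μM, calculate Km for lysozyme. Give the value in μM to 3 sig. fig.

0.206 μM

From v = Vmax[S]/(Km+[S]), Km = [S](Vmax − v)/v.
Km = 0.0711 × (61.2 − 15.7) / 15.7 = 3.235/15.7 = 0.206 μM.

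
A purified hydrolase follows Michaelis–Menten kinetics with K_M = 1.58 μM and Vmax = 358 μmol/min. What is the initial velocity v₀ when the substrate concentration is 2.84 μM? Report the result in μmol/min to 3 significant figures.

v = Vmax·[S]/(Km + [S]) = 358 × 2.84 / (1.58 + 2.84)
  = 1017 / 4.420 = 230 μmol/min.

230 μmol/min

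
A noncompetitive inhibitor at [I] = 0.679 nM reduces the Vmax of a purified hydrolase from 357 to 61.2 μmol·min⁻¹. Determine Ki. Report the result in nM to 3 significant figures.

Noncompetitive: Vmax,app = Vmax/α with α = 1 + [I]/Ki.
α = Vmax/Vmax,app = 357/61.2 = 5.833.
Since α = 1 + [I]/Ki, [I]/Ki = 5.833 − 1 = 4.833 and Ki = 0.679/4.833 = 0.140 nM.

0.140 nM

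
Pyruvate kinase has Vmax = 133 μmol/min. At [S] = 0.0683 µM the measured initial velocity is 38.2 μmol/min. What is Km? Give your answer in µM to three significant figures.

0.169 µM

From v = Vmax[S]/(Km+[S]), Km = [S](Vmax − v)/v.
Km = 0.0683 × (133 − 38.2) / 38.2 = 6.475/38.2 = 0.169 µM.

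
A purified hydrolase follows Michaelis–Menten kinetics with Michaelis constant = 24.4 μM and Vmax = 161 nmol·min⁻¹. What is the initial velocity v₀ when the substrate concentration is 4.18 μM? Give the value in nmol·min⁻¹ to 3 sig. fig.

23.5 nmol·min⁻¹

v = Vmax·[S]/(Km + [S]) = 161 × 4.18 / (24.4 + 4.18)
  = 673.0 / 28.58 = 23.5 nmol·min⁻¹.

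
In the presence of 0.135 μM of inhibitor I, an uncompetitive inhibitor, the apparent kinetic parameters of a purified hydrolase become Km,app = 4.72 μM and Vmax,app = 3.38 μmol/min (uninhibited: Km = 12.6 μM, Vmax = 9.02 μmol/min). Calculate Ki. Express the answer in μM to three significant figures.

0.0809 μM

Uncompetitive: Vmax,app = Vmax/α (and Km,app = Km/α) with α = 1 + [I]/Ki.
α = Vmax/Vmax,app = 9.02/3.38 = 2.669.
Ki = [I]/(α − 1) = 0.135/1.669 = 0.0809 μM.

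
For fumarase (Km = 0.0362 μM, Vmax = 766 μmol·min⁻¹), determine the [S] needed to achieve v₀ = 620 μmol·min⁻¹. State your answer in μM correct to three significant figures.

Rearranging v = Vmax[S]/(Km+[S]) gives [S] = Km·v/(Vmax − v).
[S] = 0.0362 × 620 / (766 − 620) = 22.44/146.0 = 0.154 μM.

0.154 μM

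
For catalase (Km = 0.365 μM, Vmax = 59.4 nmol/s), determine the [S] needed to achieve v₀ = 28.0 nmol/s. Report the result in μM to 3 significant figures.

0.325 μM

The required fractional saturation is v/Vmax = 28.0/59.4 = 0.4714.
Then [S]/(Km+[S]) = 0.4714 ⇒ [S] = 0.365 × 0.4714/(1 − 0.4714) = 0.325 μM.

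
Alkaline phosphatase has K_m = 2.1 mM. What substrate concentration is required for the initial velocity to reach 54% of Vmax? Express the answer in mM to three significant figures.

v/Vmax = [S]/(Km+[S]) = 0.54, so [S] = Km·0.54/(1 − 0.54) = 2.1 × 1.174.
[S] = 2.47 mM.

2.47 mM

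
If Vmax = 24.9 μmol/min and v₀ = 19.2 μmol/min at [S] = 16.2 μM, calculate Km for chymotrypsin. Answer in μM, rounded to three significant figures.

v/Vmax = 19.2/24.9 = 0.7711 = [S]/(Km+[S]).
So Km + [S] = [S]/0.7711 = 21.01 μM, giving Km = 21.01 − 16.2 = 4.81 μM.

4.81 μM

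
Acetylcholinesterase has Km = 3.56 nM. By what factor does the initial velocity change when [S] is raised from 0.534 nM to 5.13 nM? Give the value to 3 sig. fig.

Since Vmax cancels, v₂/v₁ = [S]₂(Km+[S]₁) / [S]₁(Km+[S]₂).
= 5.13×(3.56+0.534) / (0.534×(3.56+5.13)) = 21.00/4.640 = 4.53.

4.53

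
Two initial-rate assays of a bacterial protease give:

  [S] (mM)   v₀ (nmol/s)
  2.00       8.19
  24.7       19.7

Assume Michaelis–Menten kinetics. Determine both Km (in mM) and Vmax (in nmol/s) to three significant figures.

In reciprocal form, 1/v = (Km/Vmax)·(1/[S]) + 1/Vmax. The two points give (1/[S], 1/v) = (0.5000, 0.1221) and (0.04049, 0.05076).
Slope = (0.1221 − 0.05076)/(0.5000 − 0.04049) = 0.1552; intercept = 0.1221 − 0.1552×0.5000 = 0.04448.
Vmax = 1/intercept = 22.5 nmol/s; Km = slope × Vmax = 0.1552 × 22.5 = 3.49 mM.

Km = 3.49 mM; Vmax = 22.5 nmol/s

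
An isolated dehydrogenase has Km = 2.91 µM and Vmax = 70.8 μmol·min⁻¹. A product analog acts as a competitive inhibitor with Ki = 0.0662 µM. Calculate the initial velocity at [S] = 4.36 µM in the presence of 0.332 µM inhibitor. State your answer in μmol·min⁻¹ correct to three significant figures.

With α = 1 + [I]/Ki = 1 + 0.332/0.0662 = 6.015, the competitive rate law is v = Vmax[S] / (αKm + [S]).
v = 70.8×4.36 / (6.015×2.91 + 4.36) = 308.7/21.86 = 14.1 μmol·min⁻¹.

14.1 μmol·min⁻¹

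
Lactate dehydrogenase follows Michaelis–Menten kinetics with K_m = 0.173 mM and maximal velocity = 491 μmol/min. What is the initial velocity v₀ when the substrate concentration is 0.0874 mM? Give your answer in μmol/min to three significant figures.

165 μmol/min

v = Vmax·[S]/(Km + [S]) = 491 × 0.0874 / (0.173 + 0.0874)
  = 42.91 / 0.2604 = 165 μmol/min.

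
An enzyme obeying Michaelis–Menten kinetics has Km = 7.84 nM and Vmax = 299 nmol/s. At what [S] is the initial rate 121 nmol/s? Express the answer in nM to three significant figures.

Rearranging v = Vmax[S]/(Km+[S]) gives [S] = Km·v/(Vmax − v).
[S] = 7.84 × 121 / (299 − 121) = 948.6/178.0 = 5.33 nM.

5.33 nM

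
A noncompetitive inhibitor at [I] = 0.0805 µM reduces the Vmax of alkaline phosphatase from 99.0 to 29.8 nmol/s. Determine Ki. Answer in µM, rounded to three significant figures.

0.0347 µM

Noncompetitive: Vmax,app = Vmax/α with α = 1 + [I]/Ki.
α = Vmax/Vmax,app = 99.0/29.8 = 3.322.
Since α = 1 + [I]/Ki, [I]/Ki = 3.322 − 1 = 2.322 and Ki = 0.0805/2.322 = 0.0347 µM.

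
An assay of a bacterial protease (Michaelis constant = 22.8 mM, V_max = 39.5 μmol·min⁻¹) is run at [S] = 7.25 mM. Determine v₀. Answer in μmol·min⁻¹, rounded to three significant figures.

9.53 μmol·min⁻¹

v = Vmax·[S]/(Km + [S]) = 39.5 × 7.25 / (22.8 + 7.25)
  = 286.4 / 30.05 = 9.53 μmol·min⁻¹.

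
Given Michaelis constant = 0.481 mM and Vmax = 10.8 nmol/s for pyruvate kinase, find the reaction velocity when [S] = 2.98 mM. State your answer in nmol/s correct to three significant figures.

9.30 nmol/s

[S]/(Km+[S]) = 2.98/3.461 = 0.8610, the fractional saturation.
v = 0.8610 × Vmax = 0.8610 × 10.8 = 9.30 nmol/s.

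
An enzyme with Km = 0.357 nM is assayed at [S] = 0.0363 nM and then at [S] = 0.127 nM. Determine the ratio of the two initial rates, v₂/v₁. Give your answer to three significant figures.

2.84

The fractional saturations are [S]/(Km+[S]) = 0.0363/0.3933 = 0.09230 and 0.127/0.4840 = 0.2624.
v₂/v₁ is just their ratio: 0.2624/0.09230 = 2.84.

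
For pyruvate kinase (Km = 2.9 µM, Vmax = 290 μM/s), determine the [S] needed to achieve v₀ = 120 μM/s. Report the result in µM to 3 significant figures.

2.05 µM

The required fractional saturation is v/Vmax = 120/290 = 0.4138.
Then [S]/(Km+[S]) = 0.4138 ⇒ [S] = 2.9 × 0.4138/(1 − 0.4138) = 2.05 µM.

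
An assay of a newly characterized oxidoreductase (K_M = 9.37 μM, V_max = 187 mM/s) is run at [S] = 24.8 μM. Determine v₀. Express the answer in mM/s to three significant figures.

136 mM/s

v = Vmax·[S]/(Km + [S]) = 187 × 24.8 / (9.37 + 24.8)
  = 4638 / 34.17 = 136 mM/s.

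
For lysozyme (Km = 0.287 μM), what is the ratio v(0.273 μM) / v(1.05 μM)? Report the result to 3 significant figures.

Since Vmax cancels, v₂/v₁ = [S]₂(Km+[S]₁) / [S]₁(Km+[S]₂).
= 0.273×(0.287+1.05) / (1.05×(0.287+0.273)) = 0.3650/0.5880 = 0.621.

0.621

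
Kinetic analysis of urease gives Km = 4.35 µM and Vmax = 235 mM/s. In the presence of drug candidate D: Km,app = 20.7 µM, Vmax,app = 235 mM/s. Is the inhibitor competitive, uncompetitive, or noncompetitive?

competitive

Km increases (4.35 → 20.7 µM) while Vmax is unchanged — the hallmark of competitive inhibition.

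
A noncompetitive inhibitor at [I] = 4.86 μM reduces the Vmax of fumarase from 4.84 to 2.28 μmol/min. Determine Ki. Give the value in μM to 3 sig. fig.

Noncompetitive: Vmax,app = Vmax/α with α = 1 + [I]/Ki.
α = Vmax/Vmax,app = 4.84/2.28 = 2.123.
Since α = 1 + [I]/Ki, [I]/Ki = 2.123 − 1 = 1.123 and Ki = 4.86/1.123 = 4.33 μM.

4.33 μM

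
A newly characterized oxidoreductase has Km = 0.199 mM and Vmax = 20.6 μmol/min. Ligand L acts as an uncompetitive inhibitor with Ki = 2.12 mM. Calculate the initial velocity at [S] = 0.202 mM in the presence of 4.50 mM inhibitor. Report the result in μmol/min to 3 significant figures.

5.01 μmol/min

With α = 1 + [I]/Ki = 1 + 4.50/2.12 = 3.123, the uncompetitive rate law is v = (Vmax/α)·[S] / (Km/α + [S]).
v = (20.6/3.123)×0.202 / (0.199/3.123 + 0.202) = 1.333/0.2657 = 5.01 μmol/min.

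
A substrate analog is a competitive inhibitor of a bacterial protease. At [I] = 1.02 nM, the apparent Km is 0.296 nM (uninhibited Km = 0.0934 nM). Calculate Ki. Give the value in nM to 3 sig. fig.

Competitive: Km,app = α·Km with α = 1 + [I]/Ki.
α = Km,app/Km = 0.296/0.0934 = 3.169.
Ki = [I]/(α − 1) = 1.02/2.169 = 0.470 nM.

0.470 nM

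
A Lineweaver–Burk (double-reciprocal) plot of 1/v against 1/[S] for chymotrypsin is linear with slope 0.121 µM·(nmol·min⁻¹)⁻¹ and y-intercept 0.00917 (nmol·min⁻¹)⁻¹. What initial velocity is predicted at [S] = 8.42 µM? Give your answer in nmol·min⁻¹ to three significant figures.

42.5 nmol·min⁻¹

The y-intercept is 1/Vmax, so Vmax = 1/0.00917 = 109 nmol·min⁻¹.
The slope is Km/Vmax, so Km = 0.121 × 109 = 13.2 µM.
Then v = 109 × 8.42/(13.2 + 8.42) = 42.5 nmol·min⁻¹.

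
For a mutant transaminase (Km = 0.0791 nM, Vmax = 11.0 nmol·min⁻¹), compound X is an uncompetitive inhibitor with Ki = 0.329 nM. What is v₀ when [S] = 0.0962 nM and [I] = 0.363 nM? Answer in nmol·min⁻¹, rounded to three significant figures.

3.76 nmol·min⁻¹

With α = 1 + [I]/Ki = 1 + 0.363/0.329 = 2.103, the uncompetitive rate law is v = (Vmax/α)·[S] / (Km/α + [S]).
v = (11.0/2.103)×0.0962 / (0.0791/2.103 + 0.0962) = 0.5031/0.1338 = 3.76 nmol·min⁻¹.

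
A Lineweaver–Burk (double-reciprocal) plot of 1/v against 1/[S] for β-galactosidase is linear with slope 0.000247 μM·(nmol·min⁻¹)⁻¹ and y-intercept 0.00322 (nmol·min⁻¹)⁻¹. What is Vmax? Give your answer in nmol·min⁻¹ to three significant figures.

The y-intercept of a Lineweaver–Burk plot equals 1/Vmax, so Vmax = 1/0.00322 = 311 nmol·min⁻¹.

311 nmol·min⁻¹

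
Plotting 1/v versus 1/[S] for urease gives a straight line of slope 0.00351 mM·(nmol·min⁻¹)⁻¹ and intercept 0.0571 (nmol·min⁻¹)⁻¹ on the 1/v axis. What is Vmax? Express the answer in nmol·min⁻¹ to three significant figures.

The y-intercept of a Lineweaver–Burk plot equals 1/Vmax, so Vmax = 1/0.0571 = 17.5 nmol·min⁻¹.

17.5 nmol·min⁻¹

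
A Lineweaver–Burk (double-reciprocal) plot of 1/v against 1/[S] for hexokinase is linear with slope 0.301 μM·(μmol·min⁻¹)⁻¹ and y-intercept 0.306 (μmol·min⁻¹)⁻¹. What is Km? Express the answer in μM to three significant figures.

y-intercept = 1/Vmax ⇒ Vmax = 3.27 μmol·min⁻¹; slope = Km/Vmax ⇒ Km = slope × Vmax.
Km = 0.301 × 3.27 = 0.984 μM.

0.984 μM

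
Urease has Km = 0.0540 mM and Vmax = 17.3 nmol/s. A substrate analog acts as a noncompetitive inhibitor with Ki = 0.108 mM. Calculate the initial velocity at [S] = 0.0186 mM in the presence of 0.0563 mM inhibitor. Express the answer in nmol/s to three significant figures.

2.91 nmol/s

α = 1 + [I]/Ki = 1 + 0.0563/0.108 = 1.521.
For a noncompetitive inhibitor, Vmax is reduced to Vmax/α while Km is unchanged: Km,app = 0.0540 mM, Vmax,app = 11.4 nmol/s.
v = Vmax,app·[S]/(Km,app + [S]) = 11.4 × 0.0186/(0.0540 + 0.0186) = 2.91 nmol/s.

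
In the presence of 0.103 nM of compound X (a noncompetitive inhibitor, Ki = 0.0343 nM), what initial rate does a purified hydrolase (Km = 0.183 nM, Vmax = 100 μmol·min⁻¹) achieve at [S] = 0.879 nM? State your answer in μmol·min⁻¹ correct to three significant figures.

α = 1 + [I]/Ki = 1 + 0.103/0.0343 = 4.003.
For a noncompetitive inhibitor, Vmax is reduced to Vmax/α while Km is unchanged: Km,app = 0.183 nM, Vmax,app = 25.0 μmol·min⁻¹.
v = Vmax,app·[S]/(Km,app + [S]) = 25.0 × 0.879/(0.183 + 0.879) = 20.7 μmol·min⁻¹.

20.7 μmol·min⁻¹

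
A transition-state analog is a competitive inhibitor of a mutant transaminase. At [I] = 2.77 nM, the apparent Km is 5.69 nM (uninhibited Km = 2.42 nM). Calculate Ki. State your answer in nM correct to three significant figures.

2.05 nM

Competitive: Km,app = α·Km with α = 1 + [I]/Ki.
α = Km,app/Km = 5.69/2.42 = 2.351.
Since α = 1 + [I]/Ki, [I]/Ki = 2.351 − 1 = 1.351 and Ki = 2.77/1.351 = 2.05 nM.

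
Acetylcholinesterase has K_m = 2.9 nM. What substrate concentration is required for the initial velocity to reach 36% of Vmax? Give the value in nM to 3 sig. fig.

1.63 nM

v/Vmax = [S]/(Km+[S]) = 0.36, so [S] = Km·0.36/(1 − 0.36) = 2.9 × 0.5625.
[S] = 1.63 nM.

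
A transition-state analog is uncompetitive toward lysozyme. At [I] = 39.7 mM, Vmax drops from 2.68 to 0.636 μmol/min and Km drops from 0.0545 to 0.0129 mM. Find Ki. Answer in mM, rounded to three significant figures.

12.4 mM

Uncompetitive: Vmax,app = Vmax/α (and Km,app = Km/α) with α = 1 + [I]/Ki.
α = Vmax/Vmax,app = 2.68/0.636 = 4.214.
Since α = 1 + [I]/Ki, [I]/Ki = 4.214 − 1 = 3.214 and Ki = 39.7/3.214 = 12.4 mM.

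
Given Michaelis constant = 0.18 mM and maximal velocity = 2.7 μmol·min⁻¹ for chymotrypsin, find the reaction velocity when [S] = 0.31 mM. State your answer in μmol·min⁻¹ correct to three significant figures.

v = Vmax·[S]/(Km + [S]) = 2.7 × 0.31 / (0.18 + 0.31)
  = 0.8370 / 0.4900 = 1.71 μmol·min⁻¹.

1.71 μmol·min⁻¹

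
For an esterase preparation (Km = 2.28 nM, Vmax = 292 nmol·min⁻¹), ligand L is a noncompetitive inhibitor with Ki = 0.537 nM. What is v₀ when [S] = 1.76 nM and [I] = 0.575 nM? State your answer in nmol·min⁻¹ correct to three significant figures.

With α = 1 + [I]/Ki = 1 + 0.575/0.537 = 2.071, the noncompetitive rate law is v = (Vmax/α)·[S] / (Km + [S]).
v = (292/2.071)×1.76 / (2.28 + 1.76) = 248.2/4.040 = 61.4 nmol·min⁻¹.

61.4 nmol·min⁻¹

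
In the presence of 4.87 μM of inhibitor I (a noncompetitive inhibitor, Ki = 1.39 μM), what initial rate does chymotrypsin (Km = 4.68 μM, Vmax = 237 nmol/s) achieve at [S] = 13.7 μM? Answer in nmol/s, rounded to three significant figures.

39.2 nmol/s

α = 1 + [I]/Ki = 1 + 4.87/1.39 = 4.504.
For a noncompetitive inhibitor, Vmax is reduced to Vmax/α while Km is unchanged: Km,app = 4.68 μM, Vmax,app = 52.6 nmol/s.
v = Vmax,app·[S]/(Km,app + [S]) = 52.6 × 13.7/(4.68 + 13.7) = 39.2 nmol/s.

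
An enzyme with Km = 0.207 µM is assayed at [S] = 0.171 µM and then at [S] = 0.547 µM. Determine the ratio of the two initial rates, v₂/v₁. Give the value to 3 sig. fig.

1.60

The fractional saturations are [S]/(Km+[S]) = 0.171/0.3780 = 0.4524 and 0.547/0.7540 = 0.7255.
v₂/v₁ is just their ratio: 0.7255/0.4524 = 1.60.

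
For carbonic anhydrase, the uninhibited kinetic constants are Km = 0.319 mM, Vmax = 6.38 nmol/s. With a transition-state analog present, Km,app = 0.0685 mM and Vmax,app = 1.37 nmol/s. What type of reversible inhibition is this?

Both Km and Vmax decrease by the same factor (~4.66-fold) — characteristic of uncompetitive inhibition.

uncompetitive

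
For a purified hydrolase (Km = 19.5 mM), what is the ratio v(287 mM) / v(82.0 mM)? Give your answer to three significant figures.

The fractional saturations are [S]/(Km+[S]) = 82.0/101.5 = 0.8079 and 287/306.5 = 0.9364.
v₂/v₁ is just their ratio: 0.9364/0.8079 = 1.16.

1.16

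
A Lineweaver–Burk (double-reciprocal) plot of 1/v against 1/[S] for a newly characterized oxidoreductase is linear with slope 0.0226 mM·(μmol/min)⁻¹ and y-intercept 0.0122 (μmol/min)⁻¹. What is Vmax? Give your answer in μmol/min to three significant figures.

82.0 μmol/min

The y-intercept of a Lineweaver–Burk plot equals 1/Vmax, so Vmax = 1/0.0122 = 82.0 μmol/min.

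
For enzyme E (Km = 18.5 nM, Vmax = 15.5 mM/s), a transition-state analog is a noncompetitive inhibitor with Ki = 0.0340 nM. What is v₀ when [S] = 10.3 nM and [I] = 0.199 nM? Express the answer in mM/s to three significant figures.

0.809 mM/s

With α = 1 + [I]/Ki = 1 + 0.199/0.0340 = 6.853, the noncompetitive rate law is v = (Vmax/α)·[S] / (Km + [S]).
v = (15.5/6.853)×10.3 / (18.5 + 10.3) = 23.30/28.80 = 0.809 mM/s.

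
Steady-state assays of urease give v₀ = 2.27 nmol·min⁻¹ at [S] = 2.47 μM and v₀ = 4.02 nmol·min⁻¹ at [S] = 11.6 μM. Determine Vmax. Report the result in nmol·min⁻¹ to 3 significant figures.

In reciprocal form, 1/v = (Km/Vmax)·(1/[S]) + 1/Vmax. The two points give (1/[S], 1/v) = (0.4049, 0.4405) and (0.08621, 0.2488).
Slope = (0.4405 − 0.2488)/(0.4049 − 0.08621) = 0.6018; intercept = 0.4405 − 0.6018×0.4049 = 0.1969.
Vmax = 1/intercept = 5.08 nmol·min⁻¹; Km = slope × Vmax = 0.6018 × 5.08 = 3.06 μM.

5.08 nmol·min⁻¹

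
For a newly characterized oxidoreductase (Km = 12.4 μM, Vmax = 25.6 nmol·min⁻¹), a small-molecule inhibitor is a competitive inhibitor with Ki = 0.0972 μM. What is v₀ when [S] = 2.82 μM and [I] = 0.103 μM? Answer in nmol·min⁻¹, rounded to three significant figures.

2.55 nmol·min⁻¹

With α = 1 + [I]/Ki = 1 + 0.103/0.0972 = 2.060, the competitive rate law is v = Vmax[S] / (αKm + [S]).
v = 25.6×2.82 / (2.060×12.4 + 2.82) = 72.19/28.36 = 2.55 nmol·min⁻¹.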